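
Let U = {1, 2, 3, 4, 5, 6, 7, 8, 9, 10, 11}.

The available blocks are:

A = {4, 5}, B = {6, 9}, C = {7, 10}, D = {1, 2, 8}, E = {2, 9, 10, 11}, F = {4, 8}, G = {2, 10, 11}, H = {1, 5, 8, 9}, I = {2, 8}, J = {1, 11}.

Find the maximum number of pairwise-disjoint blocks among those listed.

5

A, B, C, I, J are pairwise disjoint (A={4,5}; B={6,9}; C={7,10}; I={2,8}; J={1,11}).
Every remaining block overlaps one of these, and no 6 of the listed blocks are pairwise disjoint, so 5 is the maximum.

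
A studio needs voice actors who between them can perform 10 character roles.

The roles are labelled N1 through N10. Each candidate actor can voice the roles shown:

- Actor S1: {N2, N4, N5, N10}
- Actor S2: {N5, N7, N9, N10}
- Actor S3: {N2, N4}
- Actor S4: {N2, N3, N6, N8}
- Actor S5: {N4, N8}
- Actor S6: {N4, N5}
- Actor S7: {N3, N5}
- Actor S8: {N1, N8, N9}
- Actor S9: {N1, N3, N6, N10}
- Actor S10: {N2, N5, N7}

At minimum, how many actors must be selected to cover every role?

S1 and S2 and S5 and S9 together: S1 ∪ S2 ∪ S5 ∪ S9 = {N1, N2, N3, N4, N5, N6, N7, N8, N9, N10} — every role is covered.
No 3 of the 10 actors cover everything (all 120 combinations miss at least one role), so 4 is optimal.

4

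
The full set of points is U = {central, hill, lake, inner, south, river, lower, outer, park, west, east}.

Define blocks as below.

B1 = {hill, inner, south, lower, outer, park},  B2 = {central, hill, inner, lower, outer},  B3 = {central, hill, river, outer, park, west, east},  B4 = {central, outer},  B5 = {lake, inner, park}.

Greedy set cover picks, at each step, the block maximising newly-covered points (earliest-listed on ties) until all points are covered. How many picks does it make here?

Greedy: pick B3 (covers 7 new) → pick B1 (covers 3 new) → pick B5 (covers 1 new). Total picks: 3.

3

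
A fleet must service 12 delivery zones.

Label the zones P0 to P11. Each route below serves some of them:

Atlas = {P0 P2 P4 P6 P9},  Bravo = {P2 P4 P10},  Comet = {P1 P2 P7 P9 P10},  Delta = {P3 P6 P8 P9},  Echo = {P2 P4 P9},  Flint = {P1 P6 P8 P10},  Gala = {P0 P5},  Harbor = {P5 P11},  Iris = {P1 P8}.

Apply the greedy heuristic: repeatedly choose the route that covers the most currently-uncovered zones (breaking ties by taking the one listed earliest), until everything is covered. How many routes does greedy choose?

4

Greedy: pick Atlas (covers 5 new) → pick Comet (covers 3 new) → pick Delta (covers 2 new) → pick Harbor (covers 2 new). Total picks: 4.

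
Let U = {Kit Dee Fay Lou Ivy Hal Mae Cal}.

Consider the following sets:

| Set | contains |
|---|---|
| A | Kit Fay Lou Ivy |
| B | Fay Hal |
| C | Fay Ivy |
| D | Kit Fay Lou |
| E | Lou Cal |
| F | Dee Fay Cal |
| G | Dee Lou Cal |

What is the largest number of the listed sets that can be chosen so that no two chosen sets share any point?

B, E are pairwise disjoint (B={Fay,Hal}; E={Lou,Cal}).
Every remaining set overlaps one of these, and no 3 of the listed sets are pairwise disjoint, so 2 is the maximum.

2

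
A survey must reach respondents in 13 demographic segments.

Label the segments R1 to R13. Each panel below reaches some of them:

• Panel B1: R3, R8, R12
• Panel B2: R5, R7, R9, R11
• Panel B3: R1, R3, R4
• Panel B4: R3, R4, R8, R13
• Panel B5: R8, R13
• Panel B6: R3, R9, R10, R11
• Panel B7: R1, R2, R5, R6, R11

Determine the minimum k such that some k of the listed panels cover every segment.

Take {B1, B2, B4, B6, B7}. Their union is {R1, R2, R3, R4, R5, R6, R7, R8, R9, R10, R11, R12, R13}, which is all 13 segments.
No 4 of the 7 panels cover everything (all 35 combinations miss at least one segment), so 5 is optimal.

5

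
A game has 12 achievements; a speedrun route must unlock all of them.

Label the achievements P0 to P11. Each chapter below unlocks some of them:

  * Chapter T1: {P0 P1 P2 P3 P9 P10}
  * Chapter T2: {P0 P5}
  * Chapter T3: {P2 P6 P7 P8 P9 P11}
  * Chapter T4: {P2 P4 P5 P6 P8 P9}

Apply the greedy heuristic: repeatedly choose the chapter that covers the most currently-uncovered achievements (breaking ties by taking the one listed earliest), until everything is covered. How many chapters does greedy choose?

Greedy: pick T1 (covers 6 new) → pick T3 (covers 4 new) → pick T4 (covers 2 new). Total picks: 3.

3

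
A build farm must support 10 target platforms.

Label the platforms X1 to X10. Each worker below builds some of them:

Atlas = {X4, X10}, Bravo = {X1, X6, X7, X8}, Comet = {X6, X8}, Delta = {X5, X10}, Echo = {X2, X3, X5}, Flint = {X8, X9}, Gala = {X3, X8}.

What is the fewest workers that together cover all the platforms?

Take {Atlas, Bravo, Echo, Flint}. Their union is {X1, X2, X3, X4, X5, X6, X7, X8, X9, X10}, which is all 10 platforms.
Only Flint contains X9, so Flint is forced; the remaining 8 platforms need at least 3 more workers (each remaining worker adds at most 3) — so at least 4 workers are needed, and 4 is optimal.

4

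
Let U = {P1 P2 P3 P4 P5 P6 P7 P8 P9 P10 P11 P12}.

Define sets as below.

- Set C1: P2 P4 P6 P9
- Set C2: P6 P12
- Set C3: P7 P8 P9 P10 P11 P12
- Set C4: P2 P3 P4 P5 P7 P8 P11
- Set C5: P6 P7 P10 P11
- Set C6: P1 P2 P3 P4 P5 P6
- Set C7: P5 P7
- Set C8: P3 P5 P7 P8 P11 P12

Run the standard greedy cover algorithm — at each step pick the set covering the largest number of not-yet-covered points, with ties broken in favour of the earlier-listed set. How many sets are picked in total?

Greedy: pick C4 (covers 7 new) → pick C3 (covers 3 new) → pick C6 (covers 2 new). Total picks: 3.
(The true minimum cover uses only 2 sets, so greedy is not optimal here.)

3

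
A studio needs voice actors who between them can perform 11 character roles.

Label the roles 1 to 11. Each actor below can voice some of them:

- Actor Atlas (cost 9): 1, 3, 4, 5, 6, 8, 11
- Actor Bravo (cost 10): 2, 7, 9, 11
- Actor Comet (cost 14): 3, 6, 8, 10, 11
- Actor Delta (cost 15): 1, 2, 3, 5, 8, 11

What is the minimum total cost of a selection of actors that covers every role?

Atlas, Bravo, Comet together cover every role (Atlas ∪ Bravo ∪ Comet = {1, 2, 3, 4, 5, 6, 7, 8, 9, 10, 11}); total cost 9 + 10 + 14 = 33.
No covering selection has total cost below 33.

33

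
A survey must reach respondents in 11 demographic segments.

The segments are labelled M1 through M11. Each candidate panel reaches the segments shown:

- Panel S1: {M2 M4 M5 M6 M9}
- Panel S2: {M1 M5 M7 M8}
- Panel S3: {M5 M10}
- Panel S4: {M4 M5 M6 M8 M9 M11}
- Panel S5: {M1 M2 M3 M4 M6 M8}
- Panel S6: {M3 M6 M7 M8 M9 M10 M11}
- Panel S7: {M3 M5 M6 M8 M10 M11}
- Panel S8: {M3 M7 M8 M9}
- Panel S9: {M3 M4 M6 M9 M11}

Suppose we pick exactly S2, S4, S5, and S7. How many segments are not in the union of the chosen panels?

0

Union of S2, S4, S5, S7 = {M1, M2, M3, M4, M5, M6, M7, M8, M9, M10, M11} — that's every segment, so 0 are uncovered.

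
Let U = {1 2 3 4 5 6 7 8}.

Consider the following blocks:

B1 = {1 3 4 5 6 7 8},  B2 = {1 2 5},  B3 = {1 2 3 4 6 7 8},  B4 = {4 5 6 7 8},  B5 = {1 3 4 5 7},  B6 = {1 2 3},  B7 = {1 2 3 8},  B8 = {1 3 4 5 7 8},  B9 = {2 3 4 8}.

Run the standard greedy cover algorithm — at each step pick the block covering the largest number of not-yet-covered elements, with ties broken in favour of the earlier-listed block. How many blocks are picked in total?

Greedy: pick B1 (covers 7 new) → pick B2 (covers 1 new). Total picks: 2.

2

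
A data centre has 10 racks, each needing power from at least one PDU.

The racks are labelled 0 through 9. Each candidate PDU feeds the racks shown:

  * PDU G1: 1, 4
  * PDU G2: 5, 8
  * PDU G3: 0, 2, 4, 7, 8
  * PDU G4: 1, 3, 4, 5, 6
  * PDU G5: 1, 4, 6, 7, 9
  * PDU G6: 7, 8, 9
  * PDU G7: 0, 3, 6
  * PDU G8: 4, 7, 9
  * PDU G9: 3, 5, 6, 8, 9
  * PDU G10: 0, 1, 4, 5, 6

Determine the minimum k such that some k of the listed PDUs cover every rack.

G3 and G4 and G8 together: G3 ∪ G4 ∪ G8 = {0, 1, 2, 3, 4, 5, 6, 7, 8, 9} — every rack is covered.
Only G3 contains 2, so G3 is forced; the remaining 5 racks need at least 2 more PDUs (each remaining PDU adds at most 4) — so at least 3 PDUs are needed, and 3 is optimal.

3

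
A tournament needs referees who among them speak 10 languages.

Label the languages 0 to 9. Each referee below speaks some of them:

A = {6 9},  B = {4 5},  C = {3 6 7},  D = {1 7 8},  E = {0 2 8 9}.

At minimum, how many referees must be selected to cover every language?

B and C and D and E together: B ∪ C ∪ D ∪ E = {0, 1, 2, 3, 4, 5, 6, 7, 8, 9} — every language is covered.
Only D contains 1, so D is forced; the remaining 7 languages need at least 3 more referees (each remaining referee adds at most 3) — so at least 4 referees are needed, and 4 is optimal.

4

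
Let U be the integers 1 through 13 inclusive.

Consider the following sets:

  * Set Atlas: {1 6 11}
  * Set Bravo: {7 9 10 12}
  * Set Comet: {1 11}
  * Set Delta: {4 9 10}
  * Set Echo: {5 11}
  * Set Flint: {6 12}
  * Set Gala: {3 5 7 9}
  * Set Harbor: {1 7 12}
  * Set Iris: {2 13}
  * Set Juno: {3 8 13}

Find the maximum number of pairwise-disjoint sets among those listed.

4

Delta, Echo, Flint, Iris are pairwise disjoint (Delta={4,9,10}; Echo={5,11}; Flint={6,12}; Iris={2,13}).
Every remaining set overlaps one of these, and no 5 of the listed sets are pairwise disjoint, so 4 is the maximum.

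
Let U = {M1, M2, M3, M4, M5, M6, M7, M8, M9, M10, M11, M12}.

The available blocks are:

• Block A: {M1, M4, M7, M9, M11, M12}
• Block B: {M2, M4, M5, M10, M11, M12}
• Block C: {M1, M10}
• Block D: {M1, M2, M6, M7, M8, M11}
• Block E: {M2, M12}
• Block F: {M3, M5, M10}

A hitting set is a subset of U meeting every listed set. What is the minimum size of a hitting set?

Take H = {M2, M4, M10}. Each listed block contains at least one of these, so H is a hitting set of size 3.
No choice of 2 elements meets every block, so 3 is the minimum.

3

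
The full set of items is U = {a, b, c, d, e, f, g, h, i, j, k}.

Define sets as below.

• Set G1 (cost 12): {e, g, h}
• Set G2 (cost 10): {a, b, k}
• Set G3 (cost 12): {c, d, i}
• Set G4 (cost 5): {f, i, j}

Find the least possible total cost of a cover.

39

G1, G2, G3, G4 together cover every item (G1 ∪ G2 ∪ G3 ∪ G4 = {a, b, c, d, e, f, g, h, i, j, k}); total cost 12 + 10 + 12 + 5 = 39.
No covering selection has total cost below 39.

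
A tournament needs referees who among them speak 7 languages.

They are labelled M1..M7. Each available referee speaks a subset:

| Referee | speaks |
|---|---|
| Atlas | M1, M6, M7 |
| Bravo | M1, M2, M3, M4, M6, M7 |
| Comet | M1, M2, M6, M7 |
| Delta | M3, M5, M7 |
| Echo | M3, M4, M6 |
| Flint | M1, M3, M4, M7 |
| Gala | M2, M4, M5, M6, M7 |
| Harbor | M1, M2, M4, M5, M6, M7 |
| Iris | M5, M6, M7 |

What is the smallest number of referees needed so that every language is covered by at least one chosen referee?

Take {Delta, Harbor}. Their union is {M1, M2, M3, M4, M5, M6, M7}, which is all 7 languages.
No single referee has all 7 languages (the largest, Bravo, has 6), so 2 is optimal.

2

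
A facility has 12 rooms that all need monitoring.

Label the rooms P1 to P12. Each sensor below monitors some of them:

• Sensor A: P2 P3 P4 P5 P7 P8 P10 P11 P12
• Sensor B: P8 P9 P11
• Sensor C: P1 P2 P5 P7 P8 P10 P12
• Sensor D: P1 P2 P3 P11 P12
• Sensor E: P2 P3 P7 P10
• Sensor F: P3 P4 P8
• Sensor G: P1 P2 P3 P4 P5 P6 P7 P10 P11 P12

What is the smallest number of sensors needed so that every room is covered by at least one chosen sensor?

Take {B, G}. Their union is {P1, P2, P3, P4, P5, P6, P7, P8, P9, P10, P11, P12}, which is all 12 rooms.
No single sensor has all 12 rooms (the largest, G, has 10), so 2 is optimal.

2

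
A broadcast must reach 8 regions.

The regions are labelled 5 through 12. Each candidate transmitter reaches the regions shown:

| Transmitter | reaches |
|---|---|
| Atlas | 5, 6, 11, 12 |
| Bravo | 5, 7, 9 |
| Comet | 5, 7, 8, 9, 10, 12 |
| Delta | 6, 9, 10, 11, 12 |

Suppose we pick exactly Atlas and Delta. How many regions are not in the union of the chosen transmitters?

Union of Atlas, Delta = {5, 6, 9, 10, 11, 12}.
Not covered: 7, 8 — 2 regions.

2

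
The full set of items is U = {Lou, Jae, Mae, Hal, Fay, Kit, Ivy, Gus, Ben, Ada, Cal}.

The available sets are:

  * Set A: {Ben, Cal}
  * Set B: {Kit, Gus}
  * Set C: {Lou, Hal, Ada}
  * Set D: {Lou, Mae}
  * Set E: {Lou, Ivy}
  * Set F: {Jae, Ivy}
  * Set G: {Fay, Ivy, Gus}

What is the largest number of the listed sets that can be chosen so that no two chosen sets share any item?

A, B, C, F are pairwise disjoint (A={Ben,Cal}; B={Kit,Gus}; C={Lou,Hal,Ada}; F={Jae,Ivy}).
Every remaining set overlaps one of these, and no 5 of the listed sets are pairwise disjoint, so 4 is the maximum.

4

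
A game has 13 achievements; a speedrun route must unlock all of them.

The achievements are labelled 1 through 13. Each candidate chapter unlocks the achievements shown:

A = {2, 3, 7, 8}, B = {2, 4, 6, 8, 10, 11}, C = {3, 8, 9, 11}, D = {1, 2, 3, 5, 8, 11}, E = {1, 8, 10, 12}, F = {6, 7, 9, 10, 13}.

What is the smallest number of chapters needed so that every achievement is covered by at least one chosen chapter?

B and D and E and F together: B ∪ D ∪ E ∪ F = {1, 2, 3, 4, 5, 6, 7, 8, 9, 10, 11, 12, 13} — every achievement is covered.
Only B contains 4, so B is forced; the remaining 7 achievements need at least 3 more chapters (each remaining chapter adds at most 3) — so at least 4 chapters are needed, and 4 is optimal.

4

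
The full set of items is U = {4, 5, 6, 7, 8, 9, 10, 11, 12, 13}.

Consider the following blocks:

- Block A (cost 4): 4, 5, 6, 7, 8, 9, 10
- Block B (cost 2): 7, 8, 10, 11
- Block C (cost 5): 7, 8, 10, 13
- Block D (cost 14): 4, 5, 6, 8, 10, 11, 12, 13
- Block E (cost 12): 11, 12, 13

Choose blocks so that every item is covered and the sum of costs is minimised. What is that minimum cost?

16

A, E together cover every item (A ∪ E = {4, 5, 6, 7, 8, 9, 10, 11, 12, 13}); total cost 4 + 12 = 16.
The greedy pick B, A, C, E costs 23; no covering selection beats 16.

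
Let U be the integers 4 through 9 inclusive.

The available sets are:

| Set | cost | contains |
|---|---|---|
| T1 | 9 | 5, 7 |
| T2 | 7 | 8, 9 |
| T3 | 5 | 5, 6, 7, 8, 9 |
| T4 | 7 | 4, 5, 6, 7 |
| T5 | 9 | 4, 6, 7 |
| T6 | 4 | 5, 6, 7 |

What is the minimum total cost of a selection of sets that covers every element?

T3, T4 together cover every element (T3 ∪ T4 = {4, 5, 6, 7, 8, 9}); total cost 5 + 7 = 12.
No covering selection has total cost below 12.

12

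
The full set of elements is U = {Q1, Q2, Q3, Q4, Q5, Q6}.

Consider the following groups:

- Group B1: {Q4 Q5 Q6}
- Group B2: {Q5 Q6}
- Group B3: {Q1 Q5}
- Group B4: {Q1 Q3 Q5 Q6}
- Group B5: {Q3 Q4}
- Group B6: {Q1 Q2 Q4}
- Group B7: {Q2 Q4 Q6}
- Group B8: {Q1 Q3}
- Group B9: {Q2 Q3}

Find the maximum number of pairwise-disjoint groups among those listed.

2

B7, B8 are pairwise disjoint (B7={Q2,Q4,Q6}; B8={Q1,Q3}).
Every remaining group overlaps one of these, and no 3 of the listed groups are pairwise disjoint, so 2 is the maximum.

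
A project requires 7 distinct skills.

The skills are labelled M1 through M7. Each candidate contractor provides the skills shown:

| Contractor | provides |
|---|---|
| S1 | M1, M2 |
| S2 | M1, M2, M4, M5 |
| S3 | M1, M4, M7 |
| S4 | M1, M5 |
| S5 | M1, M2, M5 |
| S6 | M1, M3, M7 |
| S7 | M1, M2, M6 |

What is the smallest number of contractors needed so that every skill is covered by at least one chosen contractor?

Take {S2, S6, S7}. Their union is {M1, M2, M3, M4, M5, M6, M7}, which is all 7 skills.
Only S6 contains M3, so S6 is forced; the remaining 4 skills need at least 2 more contractors (each remaining contractor adds at most 3) — so at least 3 contractors are needed, and 3 is optimal.

3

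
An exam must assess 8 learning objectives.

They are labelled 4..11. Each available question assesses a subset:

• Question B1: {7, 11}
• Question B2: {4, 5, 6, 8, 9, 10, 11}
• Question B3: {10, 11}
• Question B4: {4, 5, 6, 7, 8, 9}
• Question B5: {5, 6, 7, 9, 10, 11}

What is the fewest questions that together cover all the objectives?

B4 and B5 together: B4 ∪ B5 = {4, 5, 6, 7, 8, 9, 10, 11} — every objective is covered.
No single question has all 8 objectives (the largest, B2, has 7), so 2 is optimal.

2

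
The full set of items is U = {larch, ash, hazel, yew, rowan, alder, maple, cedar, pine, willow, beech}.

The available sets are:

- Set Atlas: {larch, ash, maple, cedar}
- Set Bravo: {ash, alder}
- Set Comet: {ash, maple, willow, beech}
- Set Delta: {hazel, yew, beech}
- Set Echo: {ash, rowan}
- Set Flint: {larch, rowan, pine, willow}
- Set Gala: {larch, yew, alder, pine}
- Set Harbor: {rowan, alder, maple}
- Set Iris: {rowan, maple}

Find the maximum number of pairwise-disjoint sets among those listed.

Bravo, Delta, Iris are pairwise disjoint (Bravo={ash,alder}; Delta={hazel,yew,beech}; Iris={rowan,maple}).
Every remaining set overlaps one of these, and no 4 of the listed sets are pairwise disjoint, so 3 is the maximum.

3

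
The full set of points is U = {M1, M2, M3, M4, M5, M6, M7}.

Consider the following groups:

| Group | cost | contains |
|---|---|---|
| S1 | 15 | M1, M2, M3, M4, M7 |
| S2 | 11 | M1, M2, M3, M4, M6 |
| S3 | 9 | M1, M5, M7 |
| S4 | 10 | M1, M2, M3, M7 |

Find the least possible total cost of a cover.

S2, S3 together cover every point (S2 ∪ S3 = {M1, M2, M3, M4, M5, M6, M7}); total cost 11 + 9 = 20.
No covering selection has total cost below 20.

20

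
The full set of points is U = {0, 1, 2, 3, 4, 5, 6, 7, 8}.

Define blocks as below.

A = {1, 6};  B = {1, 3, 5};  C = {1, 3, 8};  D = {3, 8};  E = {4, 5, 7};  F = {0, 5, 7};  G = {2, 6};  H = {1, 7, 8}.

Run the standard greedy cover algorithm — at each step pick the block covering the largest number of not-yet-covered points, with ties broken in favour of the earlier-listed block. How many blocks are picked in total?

Greedy: pick B (covers 3 new) → pick E (covers 2 new) → pick G (covers 2 new) → pick C (covers 1 new) → pick F (covers 1 new). Total picks: 5.
(The true minimum cover uses only 4 blocks, so greedy is not optimal here.)

5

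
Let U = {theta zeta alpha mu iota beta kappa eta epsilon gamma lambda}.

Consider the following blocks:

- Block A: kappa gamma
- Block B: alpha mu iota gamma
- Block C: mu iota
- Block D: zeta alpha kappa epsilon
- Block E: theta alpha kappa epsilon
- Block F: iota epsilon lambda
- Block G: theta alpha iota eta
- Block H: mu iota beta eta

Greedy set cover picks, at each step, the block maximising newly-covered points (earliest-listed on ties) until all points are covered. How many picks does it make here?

5

Greedy: pick B (covers 4 new) → pick D (covers 3 new) → pick G (covers 2 new) → pick F (covers 1 new) → pick H (covers 1 new). Total picks: 5.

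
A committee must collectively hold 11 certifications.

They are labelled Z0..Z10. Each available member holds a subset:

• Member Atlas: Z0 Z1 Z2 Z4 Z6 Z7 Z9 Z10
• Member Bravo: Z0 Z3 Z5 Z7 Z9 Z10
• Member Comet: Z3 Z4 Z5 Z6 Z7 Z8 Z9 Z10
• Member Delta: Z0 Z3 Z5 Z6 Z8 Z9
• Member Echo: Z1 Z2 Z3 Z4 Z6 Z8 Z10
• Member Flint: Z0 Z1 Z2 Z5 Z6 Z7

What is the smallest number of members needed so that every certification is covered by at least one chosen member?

2

Take {Comet, Flint}. Their union is {Z0, Z1, Z2, Z3, Z4, Z5, Z6, Z7, Z8, Z9, Z10}, which is all 11 certifications.
No single member has all 11 certifications (the largest, Atlas, has 8), so 2 is optimal.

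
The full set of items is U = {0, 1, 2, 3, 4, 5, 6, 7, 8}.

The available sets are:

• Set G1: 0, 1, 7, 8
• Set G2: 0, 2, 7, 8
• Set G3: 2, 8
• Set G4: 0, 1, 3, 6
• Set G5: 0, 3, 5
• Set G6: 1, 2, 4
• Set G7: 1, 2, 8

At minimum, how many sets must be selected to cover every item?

4

G1, G4, G5, and G6 cover everything between them: the union {0, 1, 2, 3, 4, 5, 6, 7, 8} is all of U.
No 3 of the 7 sets cover everything (all 35 combinations miss at least one item), so 4 is optimal.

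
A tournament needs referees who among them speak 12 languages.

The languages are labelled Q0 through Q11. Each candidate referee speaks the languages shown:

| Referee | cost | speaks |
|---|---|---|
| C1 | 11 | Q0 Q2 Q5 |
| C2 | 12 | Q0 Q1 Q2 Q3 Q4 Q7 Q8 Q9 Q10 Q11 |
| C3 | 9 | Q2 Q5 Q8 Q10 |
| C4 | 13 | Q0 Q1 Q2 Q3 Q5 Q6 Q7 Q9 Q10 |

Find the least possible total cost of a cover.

C2, C4 together cover every language (C2 ∪ C4 = {Q0, Q1, Q2, Q3, Q4, Q5, Q6, Q7, Q8, Q9, Q10, Q11}); total cost 12 + 13 = 25.
No covering selection has total cost below 25.

25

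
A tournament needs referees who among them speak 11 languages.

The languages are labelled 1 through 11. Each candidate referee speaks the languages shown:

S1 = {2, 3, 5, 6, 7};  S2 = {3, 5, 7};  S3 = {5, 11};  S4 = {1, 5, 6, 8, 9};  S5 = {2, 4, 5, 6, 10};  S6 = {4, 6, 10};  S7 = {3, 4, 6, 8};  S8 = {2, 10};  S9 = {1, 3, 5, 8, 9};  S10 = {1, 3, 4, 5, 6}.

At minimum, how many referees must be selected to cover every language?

4

S1 and S3 and S4 and S5 together: S1 ∪ S3 ∪ S4 ∪ S5 = {1, 2, 3, 4, 5, 6, 7, 8, 9, 10, 11} — every language is covered.
Only S3 contains 11, so S3 is forced; the remaining 9 languages need at least 3 more referees (each remaining referee adds at most 4) — so at least 4 referees are needed, and 4 is optimal.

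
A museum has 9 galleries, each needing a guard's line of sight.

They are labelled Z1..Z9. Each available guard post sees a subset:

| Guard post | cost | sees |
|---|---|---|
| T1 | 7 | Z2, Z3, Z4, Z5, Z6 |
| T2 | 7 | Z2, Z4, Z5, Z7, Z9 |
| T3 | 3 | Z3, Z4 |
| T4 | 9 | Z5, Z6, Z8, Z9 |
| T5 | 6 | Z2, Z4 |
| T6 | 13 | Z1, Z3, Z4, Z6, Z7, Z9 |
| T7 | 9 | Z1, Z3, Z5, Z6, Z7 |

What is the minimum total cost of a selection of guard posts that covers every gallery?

T4, T5, T7 together cover every gallery (T4 ∪ T5 ∪ T7 = {Z1, Z2, Z3, Z4, Z5, Z6, Z7, Z8, Z9}); total cost 9 + 6 + 9 = 24.
The greedy pick T1, T2, T4, T7 costs 32; no covering selection beats 24.

24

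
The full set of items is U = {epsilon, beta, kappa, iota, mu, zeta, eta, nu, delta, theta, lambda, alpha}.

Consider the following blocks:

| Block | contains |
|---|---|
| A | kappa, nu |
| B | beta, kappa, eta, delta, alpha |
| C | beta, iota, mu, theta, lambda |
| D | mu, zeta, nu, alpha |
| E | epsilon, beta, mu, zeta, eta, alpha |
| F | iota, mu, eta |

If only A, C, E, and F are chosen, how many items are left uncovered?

1

Union of A, C, E, F = {epsilon, beta, kappa, iota, mu, zeta, eta, nu, theta, lambda, alpha}.
Not covered: delta — 1 item.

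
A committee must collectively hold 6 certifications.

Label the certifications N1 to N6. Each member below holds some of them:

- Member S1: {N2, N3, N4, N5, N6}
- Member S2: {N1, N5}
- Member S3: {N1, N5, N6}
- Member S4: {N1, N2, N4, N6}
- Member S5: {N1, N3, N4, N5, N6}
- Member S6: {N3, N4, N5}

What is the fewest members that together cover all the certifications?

S1 and S4 together: S1 ∪ S4 = {N1, N2, N3, N4, N5, N6} — every certification is covered.
No single member has all 6 certifications (the largest, S1, has 5), so 2 is optimal.

2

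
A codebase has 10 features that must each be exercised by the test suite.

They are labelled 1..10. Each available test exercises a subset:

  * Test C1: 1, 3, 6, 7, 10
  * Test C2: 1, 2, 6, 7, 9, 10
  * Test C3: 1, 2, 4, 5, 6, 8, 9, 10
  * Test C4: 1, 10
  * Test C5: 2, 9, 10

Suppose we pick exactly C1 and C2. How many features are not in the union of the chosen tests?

3

Union of C1, C2 = {1, 2, 3, 6, 7, 9, 10}.
Not covered: 4, 5, 8 — 3 features.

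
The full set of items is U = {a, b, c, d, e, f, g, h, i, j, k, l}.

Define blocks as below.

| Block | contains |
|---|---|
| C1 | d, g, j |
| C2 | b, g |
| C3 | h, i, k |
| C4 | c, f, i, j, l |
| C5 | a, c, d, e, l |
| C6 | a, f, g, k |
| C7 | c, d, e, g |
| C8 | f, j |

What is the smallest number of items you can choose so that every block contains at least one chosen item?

T = {c, g, i, j} meets every block (each contains at least one member of T), and |T| = 4.
The blocks C2, C3, C5, C8 are pairwise disjoint, so any hitting set needs a separate item for each — at least 4. Hence 4 is optimal.

4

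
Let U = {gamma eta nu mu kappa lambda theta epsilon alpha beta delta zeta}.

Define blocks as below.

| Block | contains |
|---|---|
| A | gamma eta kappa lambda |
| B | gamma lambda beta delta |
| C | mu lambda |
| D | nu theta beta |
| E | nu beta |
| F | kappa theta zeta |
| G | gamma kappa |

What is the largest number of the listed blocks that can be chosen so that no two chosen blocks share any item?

C, E, F are pairwise disjoint (C={mu,lambda}; E={nu,beta}; F={kappa,theta,zeta}).
Every remaining block overlaps one of these, and no 4 of the listed blocks are pairwise disjoint, so 3 is the maximum.

3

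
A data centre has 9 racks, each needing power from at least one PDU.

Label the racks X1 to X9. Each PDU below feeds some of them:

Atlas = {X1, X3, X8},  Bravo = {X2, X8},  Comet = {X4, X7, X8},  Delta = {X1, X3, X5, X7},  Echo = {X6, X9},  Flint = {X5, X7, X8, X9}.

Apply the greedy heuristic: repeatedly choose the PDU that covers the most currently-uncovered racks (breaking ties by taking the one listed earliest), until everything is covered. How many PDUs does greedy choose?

4

Greedy: pick Delta (covers 4 new) → pick Bravo (covers 2 new) → pick Echo (covers 2 new) → pick Comet (covers 1 new). Total picks: 4.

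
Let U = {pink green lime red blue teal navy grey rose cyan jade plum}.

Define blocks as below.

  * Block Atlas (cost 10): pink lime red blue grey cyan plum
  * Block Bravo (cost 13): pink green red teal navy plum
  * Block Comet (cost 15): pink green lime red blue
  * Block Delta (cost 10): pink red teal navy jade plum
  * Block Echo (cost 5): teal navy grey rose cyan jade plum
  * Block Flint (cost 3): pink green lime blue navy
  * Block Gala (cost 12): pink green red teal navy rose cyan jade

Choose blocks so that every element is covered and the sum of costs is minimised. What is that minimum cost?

Delta, Echo, Flint together cover every element (Delta ∪ Echo ∪ Flint = {pink, green, lime, red, blue, teal, navy, grey, rose, cyan, jade, plum}); total cost 10 + 5 + 3 = 18.
No covering selection has total cost below 18.

18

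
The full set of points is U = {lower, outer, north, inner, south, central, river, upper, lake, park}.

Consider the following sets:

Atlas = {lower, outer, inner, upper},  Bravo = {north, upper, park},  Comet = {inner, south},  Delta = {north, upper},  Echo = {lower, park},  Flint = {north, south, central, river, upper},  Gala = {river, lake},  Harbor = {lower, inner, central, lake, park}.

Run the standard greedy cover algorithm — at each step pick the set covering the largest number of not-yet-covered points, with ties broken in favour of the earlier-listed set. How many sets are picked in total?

Greedy: pick Flint (covers 5 new) → pick Harbor (covers 4 new) → pick Atlas (covers 1 new). Total picks: 3.

3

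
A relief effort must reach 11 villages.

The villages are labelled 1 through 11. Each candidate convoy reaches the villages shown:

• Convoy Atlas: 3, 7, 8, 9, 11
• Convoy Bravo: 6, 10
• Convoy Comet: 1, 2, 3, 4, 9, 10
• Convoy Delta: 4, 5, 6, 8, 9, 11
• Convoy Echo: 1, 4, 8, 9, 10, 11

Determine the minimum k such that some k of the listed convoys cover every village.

3

Atlas and Comet and Delta together: Atlas ∪ Comet ∪ Delta = {1, 2, 3, 4, 5, 6, 7, 8, 9, 10, 11} — every village is covered.
Only Comet contains 2, so Comet is forced; the remaining 5 villages need at least 2 more convoys (each remaining convoy adds at most 4) — so at least 3 convoys are needed, and 3 is optimal.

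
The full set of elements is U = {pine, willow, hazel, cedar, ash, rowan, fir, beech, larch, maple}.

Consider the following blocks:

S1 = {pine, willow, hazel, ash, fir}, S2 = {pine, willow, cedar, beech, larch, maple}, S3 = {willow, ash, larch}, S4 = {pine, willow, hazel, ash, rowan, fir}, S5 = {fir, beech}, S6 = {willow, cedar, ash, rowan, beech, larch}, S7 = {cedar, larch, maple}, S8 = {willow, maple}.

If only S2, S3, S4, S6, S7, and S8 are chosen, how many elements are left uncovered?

0

Union of S2, S3, S4, S6, S7, S8 = {pine, willow, hazel, cedar, ash, rowan, fir, beech, larch, maple} — that's every element, so 0 are uncovered.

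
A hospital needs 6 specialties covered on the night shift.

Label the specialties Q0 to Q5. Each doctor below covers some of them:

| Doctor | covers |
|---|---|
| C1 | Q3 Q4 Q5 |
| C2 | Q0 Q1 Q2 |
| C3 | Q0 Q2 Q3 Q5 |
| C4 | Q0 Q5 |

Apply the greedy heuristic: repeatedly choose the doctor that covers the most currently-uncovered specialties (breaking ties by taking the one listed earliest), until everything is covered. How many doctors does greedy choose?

Greedy: pick C3 (covers 4 new) → pick C1 (covers 1 new) → pick C2 (covers 1 new). Total picks: 3.
(The true minimum cover uses only 2 doctors, so greedy is not optimal here.)

3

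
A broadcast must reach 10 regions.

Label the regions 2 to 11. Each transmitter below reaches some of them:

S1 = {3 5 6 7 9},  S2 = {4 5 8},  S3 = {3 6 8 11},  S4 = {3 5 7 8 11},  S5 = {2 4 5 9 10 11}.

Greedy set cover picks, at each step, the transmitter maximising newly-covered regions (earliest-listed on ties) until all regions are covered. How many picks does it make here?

3

Greedy: pick S5 (covers 6 new) → pick S1 (covers 3 new) → pick S2 (covers 1 new). Total picks: 3.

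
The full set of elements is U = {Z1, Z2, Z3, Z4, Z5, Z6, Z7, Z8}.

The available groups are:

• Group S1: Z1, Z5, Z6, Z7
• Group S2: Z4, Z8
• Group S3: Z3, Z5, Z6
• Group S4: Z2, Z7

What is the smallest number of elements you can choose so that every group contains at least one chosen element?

3

H = {Z3, Z4, Z7} meets every group (each contains at least one member of H), and |H| = 3.
The groups S2, S3, S4 are pairwise disjoint, so any hitting set needs a separate element for each — at least 3. Hence 3 is optimal.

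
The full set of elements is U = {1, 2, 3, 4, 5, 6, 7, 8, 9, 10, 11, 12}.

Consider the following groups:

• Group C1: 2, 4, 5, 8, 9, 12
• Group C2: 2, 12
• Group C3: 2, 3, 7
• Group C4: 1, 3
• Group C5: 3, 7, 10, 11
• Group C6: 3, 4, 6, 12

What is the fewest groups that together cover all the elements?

4

C1, C4, C5, and C6 cover everything between them: the union {1, 2, 3, 4, 5, 6, 7, 8, 9, 10, 11, 12} is all of U.
No 3 of the 6 groups cover everything (all 20 combinations miss at least one element), so 4 is optimal.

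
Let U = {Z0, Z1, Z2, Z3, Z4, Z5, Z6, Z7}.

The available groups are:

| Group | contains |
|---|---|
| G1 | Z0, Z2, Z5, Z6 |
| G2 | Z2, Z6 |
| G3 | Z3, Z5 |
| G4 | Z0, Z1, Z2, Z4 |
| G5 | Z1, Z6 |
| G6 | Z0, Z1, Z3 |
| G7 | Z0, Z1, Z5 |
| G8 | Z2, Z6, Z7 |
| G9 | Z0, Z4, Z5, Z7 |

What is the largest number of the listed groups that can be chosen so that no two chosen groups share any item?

G3, G5 are pairwise disjoint (G3={Z3,Z5}; G5={Z1,Z6}).
Every remaining group overlaps one of these, and no 3 of the listed groups are pairwise disjoint, so 2 is the maximum.

2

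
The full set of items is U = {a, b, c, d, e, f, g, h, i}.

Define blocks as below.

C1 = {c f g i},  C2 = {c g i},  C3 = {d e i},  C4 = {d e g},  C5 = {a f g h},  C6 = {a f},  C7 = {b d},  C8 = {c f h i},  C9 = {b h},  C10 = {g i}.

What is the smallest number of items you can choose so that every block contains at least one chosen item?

4

T = {d, f, g, h} meets every block (each contains at least one member of T), and |T| = 4.
No choice of 3 items meets every block, so 4 is the minimum.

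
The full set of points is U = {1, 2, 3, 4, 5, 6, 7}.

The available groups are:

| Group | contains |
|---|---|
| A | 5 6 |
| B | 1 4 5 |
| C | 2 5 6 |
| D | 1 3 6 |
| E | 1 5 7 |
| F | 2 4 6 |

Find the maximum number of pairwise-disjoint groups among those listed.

E, F are pairwise disjoint (E={1,5,7}; F={2,4,6}).
Every remaining group overlaps one of these, and no 3 of the listed groups are pairwise disjoint, so 2 is the maximum.

2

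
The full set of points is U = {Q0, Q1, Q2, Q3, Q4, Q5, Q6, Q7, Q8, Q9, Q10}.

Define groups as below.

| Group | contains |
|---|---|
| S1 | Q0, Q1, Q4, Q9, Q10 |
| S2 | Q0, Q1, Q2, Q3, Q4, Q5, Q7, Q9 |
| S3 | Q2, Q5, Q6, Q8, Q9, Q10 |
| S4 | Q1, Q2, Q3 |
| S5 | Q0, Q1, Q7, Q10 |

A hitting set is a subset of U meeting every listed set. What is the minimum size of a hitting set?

2

Take H = {Q2, Q10}. Each listed group contains at least one of these, so H is a hitting set of size 2.
No single point lies in every group, so at least 2 are needed and 2 is optimal.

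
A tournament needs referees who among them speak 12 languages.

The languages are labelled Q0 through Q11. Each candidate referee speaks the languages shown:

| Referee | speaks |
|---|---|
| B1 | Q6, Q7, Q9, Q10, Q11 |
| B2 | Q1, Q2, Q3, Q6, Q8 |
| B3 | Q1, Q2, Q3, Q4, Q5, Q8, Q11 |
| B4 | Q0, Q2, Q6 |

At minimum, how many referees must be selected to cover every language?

3

Take {B1, B3, B4}. Their union is {Q0, Q1, Q2, Q3, Q4, Q5, Q6, Q7, Q8, Q9, Q10, Q11}, which is all 12 languages.
Only B4 contains Q0, so B4 is forced; the remaining 9 languages need at least 2 more referees (each remaining referee adds at most 6) — so at least 3 referees are needed, and 3 is optimal.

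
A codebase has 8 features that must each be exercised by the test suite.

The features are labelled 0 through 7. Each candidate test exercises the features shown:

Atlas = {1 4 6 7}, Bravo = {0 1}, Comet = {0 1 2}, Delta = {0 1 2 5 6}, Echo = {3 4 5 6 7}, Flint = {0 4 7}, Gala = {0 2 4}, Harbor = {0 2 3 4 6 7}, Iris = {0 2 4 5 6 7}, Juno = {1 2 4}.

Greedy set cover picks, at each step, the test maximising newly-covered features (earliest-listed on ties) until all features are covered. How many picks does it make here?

Greedy: pick Harbor (covers 6 new) → pick Delta (covers 2 new). Total picks: 2.

2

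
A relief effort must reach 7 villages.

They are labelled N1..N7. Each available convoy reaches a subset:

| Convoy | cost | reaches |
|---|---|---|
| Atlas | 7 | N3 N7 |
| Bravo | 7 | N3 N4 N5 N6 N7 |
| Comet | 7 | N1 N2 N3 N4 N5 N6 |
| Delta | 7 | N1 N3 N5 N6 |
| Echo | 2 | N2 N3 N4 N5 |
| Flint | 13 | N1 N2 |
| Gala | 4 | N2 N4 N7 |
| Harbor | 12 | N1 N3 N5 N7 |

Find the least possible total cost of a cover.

11

Comet, Gala together cover every village (Comet ∪ Gala = {N1, N2, N3, N4, N5, N6, N7}); total cost 7 + 4 = 11.
The greedy pick Echo, Bravo, Comet costs 16; no covering selection beats 11.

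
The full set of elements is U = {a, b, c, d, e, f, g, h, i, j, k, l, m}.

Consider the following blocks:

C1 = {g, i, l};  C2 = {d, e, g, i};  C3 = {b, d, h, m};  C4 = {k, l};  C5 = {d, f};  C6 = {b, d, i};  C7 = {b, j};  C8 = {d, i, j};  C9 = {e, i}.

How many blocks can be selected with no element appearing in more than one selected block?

4

C4, C5, C7, C9 are pairwise disjoint (C4={k,l}; C5={d,f}; C7={b,j}; C9={e,i}).
Every remaining block overlaps one of these, and no 5 of the listed blocks are pairwise disjoint, so 4 is the maximum.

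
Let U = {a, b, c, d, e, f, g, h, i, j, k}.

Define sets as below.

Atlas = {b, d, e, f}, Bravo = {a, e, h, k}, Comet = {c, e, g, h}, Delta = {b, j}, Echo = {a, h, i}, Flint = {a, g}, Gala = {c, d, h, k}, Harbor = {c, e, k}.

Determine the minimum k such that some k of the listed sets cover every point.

Take {Atlas, Delta, Echo, Flint, Harbor}. Their union is {a, b, c, d, e, f, g, h, i, j, k}, which is all 11 points.
No 4 of the 8 sets cover everything (all 70 combinations miss at least one point), so 5 is optimal.

5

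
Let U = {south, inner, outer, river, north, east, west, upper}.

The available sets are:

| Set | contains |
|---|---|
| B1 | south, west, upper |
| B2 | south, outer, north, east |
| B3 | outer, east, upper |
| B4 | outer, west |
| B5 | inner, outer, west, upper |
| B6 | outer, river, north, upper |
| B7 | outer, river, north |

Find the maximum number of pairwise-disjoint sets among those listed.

2

B1, B7 are pairwise disjoint (B1={south,west,upper}; B7={outer,river,north}).
Every remaining set overlaps one of these, and no 3 of the listed sets are pairwise disjoint, so 2 is the maximum.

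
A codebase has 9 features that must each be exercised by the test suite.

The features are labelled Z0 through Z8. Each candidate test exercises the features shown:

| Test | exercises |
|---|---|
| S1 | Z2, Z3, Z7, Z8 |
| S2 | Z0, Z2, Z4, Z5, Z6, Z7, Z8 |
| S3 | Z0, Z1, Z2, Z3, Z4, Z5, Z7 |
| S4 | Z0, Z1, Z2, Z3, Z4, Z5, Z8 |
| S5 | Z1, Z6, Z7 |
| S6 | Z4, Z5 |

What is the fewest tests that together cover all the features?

2

S2 and S3 together: S2 ∪ S3 = {Z0, Z1, Z2, Z3, Z4, Z5, Z6, Z7, Z8} — every feature is covered.
No single test has all 9 features (the largest, S2, has 7), so 2 is optimal.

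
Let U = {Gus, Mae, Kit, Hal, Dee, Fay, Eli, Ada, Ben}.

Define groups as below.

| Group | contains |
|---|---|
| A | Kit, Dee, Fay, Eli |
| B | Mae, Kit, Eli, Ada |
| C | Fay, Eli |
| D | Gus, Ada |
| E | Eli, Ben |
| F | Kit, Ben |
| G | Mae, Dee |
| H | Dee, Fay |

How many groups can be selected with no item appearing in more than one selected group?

4

C, D, F, G are pairwise disjoint (C={Fay,Eli}; D={Gus,Ada}; F={Kit,Ben}; G={Mae,Dee}).
Every remaining group overlaps one of these, and no 5 of the listed groups are pairwise disjoint, so 4 is the maximum.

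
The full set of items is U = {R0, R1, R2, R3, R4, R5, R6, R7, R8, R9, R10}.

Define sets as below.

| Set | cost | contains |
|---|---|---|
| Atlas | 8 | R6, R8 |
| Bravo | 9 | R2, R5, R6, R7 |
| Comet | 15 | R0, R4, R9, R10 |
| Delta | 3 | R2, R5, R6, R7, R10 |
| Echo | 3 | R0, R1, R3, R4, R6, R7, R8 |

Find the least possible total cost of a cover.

Comet, Delta, Echo together cover every item (Comet ∪ Delta ∪ Echo = {R0, R1, R2, R3, R4, R5, R6, R7, R8, R9, R10}); total cost 15 + 3 + 3 = 21.
No covering selection has total cost below 21.

21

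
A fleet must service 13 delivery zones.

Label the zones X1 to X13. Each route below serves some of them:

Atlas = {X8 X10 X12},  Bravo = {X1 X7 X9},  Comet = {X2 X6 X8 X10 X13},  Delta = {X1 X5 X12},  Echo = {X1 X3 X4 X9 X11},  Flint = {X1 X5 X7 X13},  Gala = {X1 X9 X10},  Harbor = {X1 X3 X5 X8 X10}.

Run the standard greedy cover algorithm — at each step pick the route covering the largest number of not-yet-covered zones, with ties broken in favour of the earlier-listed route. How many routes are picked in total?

Greedy: pick Comet (covers 5 new) → pick Echo (covers 5 new) → pick Delta (covers 2 new) → pick Bravo (covers 1 new). Total picks: 4.

4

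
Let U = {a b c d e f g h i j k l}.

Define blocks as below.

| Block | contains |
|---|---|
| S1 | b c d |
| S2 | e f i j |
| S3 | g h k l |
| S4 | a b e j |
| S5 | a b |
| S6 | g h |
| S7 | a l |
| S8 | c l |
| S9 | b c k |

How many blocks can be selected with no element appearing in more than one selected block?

4

S2, S5, S6, S8 are pairwise disjoint (S2={e,f,i,j}; S5={a,b}; S6={g,h}; S8={c,l}).
Every remaining block overlaps one of these, and no 5 of the listed blocks are pairwise disjoint, so 4 is the maximum.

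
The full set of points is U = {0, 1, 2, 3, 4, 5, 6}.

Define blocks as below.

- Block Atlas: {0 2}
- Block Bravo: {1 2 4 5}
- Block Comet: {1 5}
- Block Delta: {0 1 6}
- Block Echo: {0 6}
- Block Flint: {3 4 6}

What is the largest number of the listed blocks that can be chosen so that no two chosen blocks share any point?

Atlas, Comet, Flint are pairwise disjoint (Atlas={0,2}; Comet={1,5}; Flint={3,4,6}).
Every remaining block overlaps one of these, and no 4 of the listed blocks are pairwise disjoint, so 3 is the maximum.

3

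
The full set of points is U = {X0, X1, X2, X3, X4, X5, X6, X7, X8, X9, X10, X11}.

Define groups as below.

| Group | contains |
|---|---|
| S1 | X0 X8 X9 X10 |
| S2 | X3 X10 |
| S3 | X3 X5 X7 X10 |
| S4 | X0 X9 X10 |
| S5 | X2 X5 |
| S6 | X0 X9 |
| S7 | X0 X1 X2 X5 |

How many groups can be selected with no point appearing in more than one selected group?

S2, S5, S6 are pairwise disjoint (S2={X3,X10}; S5={X2,X5}; S6={X0,X9}).
Every remaining group overlaps one of these, and no 4 of the listed groups are pairwise disjoint, so 3 is the maximum.

3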